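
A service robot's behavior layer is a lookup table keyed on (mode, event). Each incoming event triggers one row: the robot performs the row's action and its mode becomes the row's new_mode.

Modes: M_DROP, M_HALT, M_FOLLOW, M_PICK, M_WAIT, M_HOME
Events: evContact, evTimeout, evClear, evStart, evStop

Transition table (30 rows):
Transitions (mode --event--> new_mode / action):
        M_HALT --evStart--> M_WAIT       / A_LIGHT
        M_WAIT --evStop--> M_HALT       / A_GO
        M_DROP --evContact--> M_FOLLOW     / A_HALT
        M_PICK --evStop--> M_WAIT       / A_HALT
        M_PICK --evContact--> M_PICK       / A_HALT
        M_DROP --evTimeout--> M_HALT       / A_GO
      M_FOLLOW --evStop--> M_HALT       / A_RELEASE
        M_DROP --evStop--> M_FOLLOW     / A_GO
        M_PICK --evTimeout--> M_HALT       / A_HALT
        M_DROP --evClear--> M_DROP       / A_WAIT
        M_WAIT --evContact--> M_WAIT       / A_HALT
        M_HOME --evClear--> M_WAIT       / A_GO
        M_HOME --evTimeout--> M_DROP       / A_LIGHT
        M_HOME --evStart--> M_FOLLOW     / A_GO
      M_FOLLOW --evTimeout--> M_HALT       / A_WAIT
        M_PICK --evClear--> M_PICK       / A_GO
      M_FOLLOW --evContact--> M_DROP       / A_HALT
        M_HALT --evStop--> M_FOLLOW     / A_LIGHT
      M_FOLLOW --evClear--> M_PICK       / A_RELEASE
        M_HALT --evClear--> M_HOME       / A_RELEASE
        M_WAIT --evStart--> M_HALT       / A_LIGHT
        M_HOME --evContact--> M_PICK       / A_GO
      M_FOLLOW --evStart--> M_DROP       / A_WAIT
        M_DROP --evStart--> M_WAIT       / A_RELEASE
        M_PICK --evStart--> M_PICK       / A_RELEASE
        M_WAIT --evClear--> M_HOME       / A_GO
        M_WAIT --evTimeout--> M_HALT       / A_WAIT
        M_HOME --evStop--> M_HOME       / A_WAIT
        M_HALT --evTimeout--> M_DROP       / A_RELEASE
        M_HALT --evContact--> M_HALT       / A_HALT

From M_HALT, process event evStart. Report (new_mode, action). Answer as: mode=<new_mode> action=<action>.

current mode = M_HALT; filter table to that mode:
  (M_HALT, evStart) → (M_WAIT, A_LIGHT)  ← event matches
  (M_HALT, evStop) → (M_FOLLOW, A_LIGHT)
  (M_HALT, evClear) → (M_HOME, A_RELEASE)
  (M_HALT, evTimeout) → (M_DROP, A_RELEASE)
  (M_HALT, evContact) → (M_HALT, A_HALT)
event = evStart selects (M_WAIT, A_LIGHT)

mode=M_WAIT action=A_LIGHT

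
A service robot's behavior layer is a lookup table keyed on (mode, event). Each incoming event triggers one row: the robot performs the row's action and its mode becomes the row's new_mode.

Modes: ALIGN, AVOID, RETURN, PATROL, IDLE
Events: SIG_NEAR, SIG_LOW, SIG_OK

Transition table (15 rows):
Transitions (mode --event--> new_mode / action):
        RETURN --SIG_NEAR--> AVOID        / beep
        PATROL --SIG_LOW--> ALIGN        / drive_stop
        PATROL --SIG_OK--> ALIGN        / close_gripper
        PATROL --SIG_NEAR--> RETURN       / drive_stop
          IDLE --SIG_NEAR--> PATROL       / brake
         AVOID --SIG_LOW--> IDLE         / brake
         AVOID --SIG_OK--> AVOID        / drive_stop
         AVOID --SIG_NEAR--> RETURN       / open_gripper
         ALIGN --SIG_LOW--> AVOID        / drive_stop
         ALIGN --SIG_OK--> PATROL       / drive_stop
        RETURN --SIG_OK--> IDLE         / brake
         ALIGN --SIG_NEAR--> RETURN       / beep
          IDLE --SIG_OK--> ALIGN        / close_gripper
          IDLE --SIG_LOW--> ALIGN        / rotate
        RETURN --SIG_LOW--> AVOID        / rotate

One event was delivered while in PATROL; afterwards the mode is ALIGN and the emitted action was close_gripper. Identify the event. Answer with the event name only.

SIG_OK

try SIG_NEAR: (PATROL, SIG_NEAR) → (RETURN, drive_stop)
try SIG_LOW: (PATROL, SIG_LOW) → (ALIGN, drive_stop)
try SIG_OK: (PATROL, SIG_OK) → (ALIGN, close_gripper)  ← matches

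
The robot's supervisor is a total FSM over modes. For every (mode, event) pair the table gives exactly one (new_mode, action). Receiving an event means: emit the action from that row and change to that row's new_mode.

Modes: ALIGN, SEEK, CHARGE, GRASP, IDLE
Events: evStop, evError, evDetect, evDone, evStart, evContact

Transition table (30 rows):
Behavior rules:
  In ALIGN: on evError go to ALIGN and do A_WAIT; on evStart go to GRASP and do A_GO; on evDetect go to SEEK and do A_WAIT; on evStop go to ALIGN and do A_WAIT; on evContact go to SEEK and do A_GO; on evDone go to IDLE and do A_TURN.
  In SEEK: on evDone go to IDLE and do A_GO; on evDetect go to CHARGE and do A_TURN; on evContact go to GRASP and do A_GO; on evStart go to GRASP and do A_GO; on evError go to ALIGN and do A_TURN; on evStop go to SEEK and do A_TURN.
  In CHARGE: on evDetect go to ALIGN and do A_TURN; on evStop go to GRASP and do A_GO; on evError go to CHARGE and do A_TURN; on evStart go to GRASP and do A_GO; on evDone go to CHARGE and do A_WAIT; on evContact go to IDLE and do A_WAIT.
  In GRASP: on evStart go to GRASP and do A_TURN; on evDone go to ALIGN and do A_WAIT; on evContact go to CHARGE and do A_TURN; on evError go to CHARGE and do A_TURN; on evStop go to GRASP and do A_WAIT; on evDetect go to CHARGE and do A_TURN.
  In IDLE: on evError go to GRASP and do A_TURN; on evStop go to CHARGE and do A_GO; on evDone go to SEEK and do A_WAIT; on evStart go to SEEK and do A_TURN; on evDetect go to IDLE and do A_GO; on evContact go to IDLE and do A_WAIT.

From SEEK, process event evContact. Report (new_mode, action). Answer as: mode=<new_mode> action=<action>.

mode=GRASP action=A_GO

current mode = SEEK; filter table to that mode:
  (SEEK, evDone) → (IDLE, A_GO)
  (SEEK, evDetect) → (CHARGE, A_TURN)
  (SEEK, evContact) → (GRASP, A_GO)  ← event matches
  (SEEK, evStart) → (GRASP, A_GO)
  (SEEK, evError) → (ALIGN, A_TURN)
  (SEEK, evStop) → (SEEK, A_TURN)
event = evContact selects (GRASP, A_GO)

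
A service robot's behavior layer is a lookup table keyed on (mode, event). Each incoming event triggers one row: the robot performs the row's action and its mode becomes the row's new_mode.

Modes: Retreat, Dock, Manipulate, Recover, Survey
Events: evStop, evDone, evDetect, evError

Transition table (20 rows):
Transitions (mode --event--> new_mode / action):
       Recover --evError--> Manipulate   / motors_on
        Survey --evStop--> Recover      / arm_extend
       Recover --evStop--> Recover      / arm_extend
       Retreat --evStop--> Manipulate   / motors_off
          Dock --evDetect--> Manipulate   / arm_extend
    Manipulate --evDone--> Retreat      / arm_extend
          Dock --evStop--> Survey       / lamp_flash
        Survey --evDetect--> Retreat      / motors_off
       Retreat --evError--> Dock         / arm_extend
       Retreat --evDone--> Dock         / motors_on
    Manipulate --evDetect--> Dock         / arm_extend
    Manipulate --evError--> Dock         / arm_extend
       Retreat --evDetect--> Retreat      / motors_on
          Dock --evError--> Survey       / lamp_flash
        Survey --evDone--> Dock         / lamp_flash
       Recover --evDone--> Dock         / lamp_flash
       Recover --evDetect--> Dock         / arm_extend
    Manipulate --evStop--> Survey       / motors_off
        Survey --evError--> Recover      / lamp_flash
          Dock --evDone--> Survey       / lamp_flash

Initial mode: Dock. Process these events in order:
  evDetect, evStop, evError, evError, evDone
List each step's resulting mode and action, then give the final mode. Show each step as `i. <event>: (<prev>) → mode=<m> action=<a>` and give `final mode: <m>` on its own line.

final mode: Retreat

1. evDetect: (Dock) → mode=Manipulate action=arm_extend
2. evStop: (Manipulate) → mode=Survey action=motors_off
3. evError: (Survey) → mode=Recover action=lamp_flash
4. evError: (Recover) → mode=Manipulate action=motors_on
5. evDone: (Manipulate) → mode=Retreat action=arm_extend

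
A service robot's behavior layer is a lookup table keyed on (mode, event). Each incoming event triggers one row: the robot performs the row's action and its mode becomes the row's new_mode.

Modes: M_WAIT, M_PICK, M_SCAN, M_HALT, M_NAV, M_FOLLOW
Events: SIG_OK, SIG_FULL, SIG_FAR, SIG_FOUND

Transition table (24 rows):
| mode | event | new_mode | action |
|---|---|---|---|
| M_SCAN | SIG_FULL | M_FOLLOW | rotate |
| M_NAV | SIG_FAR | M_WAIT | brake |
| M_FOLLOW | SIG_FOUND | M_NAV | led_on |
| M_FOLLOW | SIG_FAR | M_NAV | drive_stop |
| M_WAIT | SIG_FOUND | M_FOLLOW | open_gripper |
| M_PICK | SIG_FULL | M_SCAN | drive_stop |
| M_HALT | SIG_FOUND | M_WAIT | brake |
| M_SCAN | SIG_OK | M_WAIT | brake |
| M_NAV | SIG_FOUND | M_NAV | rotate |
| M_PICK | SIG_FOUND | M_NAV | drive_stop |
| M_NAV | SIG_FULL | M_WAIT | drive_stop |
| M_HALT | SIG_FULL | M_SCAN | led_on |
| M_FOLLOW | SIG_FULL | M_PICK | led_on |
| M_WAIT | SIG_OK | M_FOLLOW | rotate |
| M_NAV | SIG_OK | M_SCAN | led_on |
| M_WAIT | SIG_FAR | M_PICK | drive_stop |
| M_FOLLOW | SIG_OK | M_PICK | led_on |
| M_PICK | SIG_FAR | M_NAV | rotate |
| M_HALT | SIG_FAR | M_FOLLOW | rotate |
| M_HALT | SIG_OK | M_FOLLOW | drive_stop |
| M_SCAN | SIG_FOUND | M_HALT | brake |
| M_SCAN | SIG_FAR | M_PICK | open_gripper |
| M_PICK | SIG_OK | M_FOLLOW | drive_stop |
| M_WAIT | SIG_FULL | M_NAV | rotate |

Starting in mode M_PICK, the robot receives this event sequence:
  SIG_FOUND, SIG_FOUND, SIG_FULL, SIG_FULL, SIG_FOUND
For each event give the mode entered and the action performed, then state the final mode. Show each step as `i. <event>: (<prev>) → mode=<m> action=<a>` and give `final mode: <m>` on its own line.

final mode: M_NAV

1. SIG_FOUND: (M_PICK) → mode=M_NAV action=drive_stop
2. SIG_FOUND: (M_NAV) → mode=M_NAV action=rotate
3. SIG_FULL: (M_NAV) → mode=M_WAIT action=drive_stop
4. SIG_FULL: (M_WAIT) → mode=M_NAV action=rotate
5. SIG_FOUND: (M_NAV) → mode=M_NAV action=rotate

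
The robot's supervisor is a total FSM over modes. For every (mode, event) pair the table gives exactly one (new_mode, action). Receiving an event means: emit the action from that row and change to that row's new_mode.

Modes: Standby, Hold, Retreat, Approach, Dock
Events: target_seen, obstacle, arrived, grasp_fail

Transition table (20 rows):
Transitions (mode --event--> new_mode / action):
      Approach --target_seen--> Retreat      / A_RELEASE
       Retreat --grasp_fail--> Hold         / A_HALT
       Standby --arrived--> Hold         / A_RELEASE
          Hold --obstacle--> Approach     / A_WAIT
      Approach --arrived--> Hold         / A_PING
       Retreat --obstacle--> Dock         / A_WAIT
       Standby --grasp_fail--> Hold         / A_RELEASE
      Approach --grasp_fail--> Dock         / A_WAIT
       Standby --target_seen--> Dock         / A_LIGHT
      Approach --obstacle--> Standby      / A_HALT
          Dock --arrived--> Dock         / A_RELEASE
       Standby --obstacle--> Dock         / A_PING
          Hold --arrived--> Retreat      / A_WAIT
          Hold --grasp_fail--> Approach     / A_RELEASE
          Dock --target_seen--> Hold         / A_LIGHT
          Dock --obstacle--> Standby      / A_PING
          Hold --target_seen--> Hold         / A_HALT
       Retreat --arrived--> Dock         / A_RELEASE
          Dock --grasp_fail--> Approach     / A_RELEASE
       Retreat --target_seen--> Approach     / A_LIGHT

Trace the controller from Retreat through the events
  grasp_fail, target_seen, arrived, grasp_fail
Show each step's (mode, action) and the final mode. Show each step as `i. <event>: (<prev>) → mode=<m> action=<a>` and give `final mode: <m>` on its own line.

final mode: Hold

1. grasp_fail: (Retreat) → mode=Hold action=A_HALT
2. target_seen: (Hold) → mode=Hold action=A_HALT
3. arrived: (Hold) → mode=Retreat action=A_WAIT
4. grasp_fail: (Retreat) → mode=Hold action=A_HALT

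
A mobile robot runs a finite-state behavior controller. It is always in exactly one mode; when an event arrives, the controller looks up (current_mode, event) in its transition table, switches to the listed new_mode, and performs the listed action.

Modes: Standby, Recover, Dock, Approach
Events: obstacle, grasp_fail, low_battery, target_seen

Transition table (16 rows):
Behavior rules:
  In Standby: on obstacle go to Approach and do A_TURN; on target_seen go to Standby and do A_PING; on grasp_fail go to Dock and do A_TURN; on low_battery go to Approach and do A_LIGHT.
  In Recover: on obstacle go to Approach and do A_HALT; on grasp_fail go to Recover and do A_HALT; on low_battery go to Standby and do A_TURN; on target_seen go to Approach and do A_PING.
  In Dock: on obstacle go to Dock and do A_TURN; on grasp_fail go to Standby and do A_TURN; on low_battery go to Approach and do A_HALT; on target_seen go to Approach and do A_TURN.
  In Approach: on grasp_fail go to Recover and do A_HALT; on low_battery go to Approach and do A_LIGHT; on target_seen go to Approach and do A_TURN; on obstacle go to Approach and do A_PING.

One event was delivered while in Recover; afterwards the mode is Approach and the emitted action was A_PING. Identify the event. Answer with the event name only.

try obstacle: (Recover, obstacle) → (Approach, A_HALT)
try grasp_fail: (Recover, grasp_fail) → (Recover, A_HALT)
try low_battery: (Recover, low_battery) → (Standby, A_TURN)
try target_seen: (Recover, target_seen) → (Approach, A_PING)  ← matches

target_seen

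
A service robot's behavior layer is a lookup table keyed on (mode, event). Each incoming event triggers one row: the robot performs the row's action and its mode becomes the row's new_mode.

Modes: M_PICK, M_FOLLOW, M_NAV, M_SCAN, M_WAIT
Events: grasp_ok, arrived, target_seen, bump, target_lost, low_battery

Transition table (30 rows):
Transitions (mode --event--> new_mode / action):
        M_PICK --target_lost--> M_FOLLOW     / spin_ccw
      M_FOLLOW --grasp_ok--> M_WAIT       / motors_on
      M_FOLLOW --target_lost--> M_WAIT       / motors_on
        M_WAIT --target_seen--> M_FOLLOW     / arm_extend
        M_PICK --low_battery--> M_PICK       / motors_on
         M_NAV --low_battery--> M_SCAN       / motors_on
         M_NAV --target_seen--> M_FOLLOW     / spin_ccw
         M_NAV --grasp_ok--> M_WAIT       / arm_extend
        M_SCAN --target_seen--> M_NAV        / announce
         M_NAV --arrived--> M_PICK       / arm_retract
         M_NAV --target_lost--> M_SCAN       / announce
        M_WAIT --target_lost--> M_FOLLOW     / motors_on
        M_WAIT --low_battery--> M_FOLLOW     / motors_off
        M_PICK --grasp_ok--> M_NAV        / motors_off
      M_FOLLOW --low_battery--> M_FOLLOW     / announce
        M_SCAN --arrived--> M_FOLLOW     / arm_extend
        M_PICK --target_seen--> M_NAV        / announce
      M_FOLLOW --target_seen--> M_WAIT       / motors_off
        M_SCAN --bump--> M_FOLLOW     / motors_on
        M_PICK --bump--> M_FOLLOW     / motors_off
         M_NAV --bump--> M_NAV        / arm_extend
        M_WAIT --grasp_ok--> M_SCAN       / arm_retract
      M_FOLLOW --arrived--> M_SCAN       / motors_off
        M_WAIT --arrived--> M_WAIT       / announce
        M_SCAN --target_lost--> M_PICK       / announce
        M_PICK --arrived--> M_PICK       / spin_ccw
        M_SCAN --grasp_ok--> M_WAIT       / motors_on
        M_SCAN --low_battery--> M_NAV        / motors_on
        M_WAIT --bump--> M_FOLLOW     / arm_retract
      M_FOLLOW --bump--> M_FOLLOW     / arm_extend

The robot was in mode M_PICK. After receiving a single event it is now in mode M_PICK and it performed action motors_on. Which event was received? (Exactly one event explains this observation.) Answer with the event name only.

low_battery

try grasp_ok: (M_PICK, grasp_ok) → (M_NAV, motors_off)
try arrived: (M_PICK, arrived) → (M_PICK, spin_ccw)
try target_seen: (M_PICK, target_seen) → (M_NAV, announce)
try bump: (M_PICK, bump) → (M_FOLLOW, motors_off)
try target_lost: (M_PICK, target_lost) → (M_FOLLOW, spin_ccw)
try low_battery: (M_PICK, low_battery) → (M_PICK, motors_on)  ← matches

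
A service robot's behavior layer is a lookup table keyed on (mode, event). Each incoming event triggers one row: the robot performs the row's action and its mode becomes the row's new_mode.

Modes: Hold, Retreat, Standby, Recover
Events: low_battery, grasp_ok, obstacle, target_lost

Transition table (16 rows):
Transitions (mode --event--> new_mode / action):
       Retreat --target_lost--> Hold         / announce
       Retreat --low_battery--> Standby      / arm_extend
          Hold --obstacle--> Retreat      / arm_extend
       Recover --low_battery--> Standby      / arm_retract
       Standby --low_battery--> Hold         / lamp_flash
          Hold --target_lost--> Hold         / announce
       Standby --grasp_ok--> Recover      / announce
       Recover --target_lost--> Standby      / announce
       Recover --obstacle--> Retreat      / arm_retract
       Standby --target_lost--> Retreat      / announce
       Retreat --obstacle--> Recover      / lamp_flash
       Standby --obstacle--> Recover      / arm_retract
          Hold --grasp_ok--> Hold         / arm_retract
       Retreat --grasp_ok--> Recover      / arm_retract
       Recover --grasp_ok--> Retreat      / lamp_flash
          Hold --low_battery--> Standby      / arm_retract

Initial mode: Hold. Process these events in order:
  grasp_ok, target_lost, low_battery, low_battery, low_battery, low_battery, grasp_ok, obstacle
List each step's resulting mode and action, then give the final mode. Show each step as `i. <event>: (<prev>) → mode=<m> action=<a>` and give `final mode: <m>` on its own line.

1. grasp_ok: (Hold) → mode=Hold action=arm_retract
2. target_lost: (Hold) → mode=Hold action=announce
3. low_battery: (Hold) → mode=Standby action=arm_retract
4. low_battery: (Standby) → mode=Hold action=lamp_flash
5. low_battery: (Hold) → mode=Standby action=arm_retract
6. low_battery: (Standby) → mode=Hold action=lamp_flash
7. grasp_ok: (Hold) → mode=Hold action=arm_retract
8. obstacle: (Hold) → mode=Retreat action=arm_extend

final mode: Retreat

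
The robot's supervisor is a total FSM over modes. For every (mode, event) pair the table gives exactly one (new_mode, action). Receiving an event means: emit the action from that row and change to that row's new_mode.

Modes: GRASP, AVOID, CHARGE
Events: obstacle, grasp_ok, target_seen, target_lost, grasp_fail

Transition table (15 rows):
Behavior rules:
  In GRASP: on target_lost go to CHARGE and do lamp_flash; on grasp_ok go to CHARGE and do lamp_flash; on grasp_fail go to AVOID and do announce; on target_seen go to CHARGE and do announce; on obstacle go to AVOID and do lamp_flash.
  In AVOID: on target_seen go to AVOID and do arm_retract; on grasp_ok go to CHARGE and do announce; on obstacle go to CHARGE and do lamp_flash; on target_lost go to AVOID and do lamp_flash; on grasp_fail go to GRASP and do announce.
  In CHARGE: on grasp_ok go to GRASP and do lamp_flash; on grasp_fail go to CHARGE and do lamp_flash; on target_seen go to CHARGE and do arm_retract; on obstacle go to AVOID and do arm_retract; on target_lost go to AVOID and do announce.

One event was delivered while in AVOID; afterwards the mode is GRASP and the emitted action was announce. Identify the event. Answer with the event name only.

try obstacle: (AVOID, obstacle) → (CHARGE, lamp_flash)
try grasp_ok: (AVOID, grasp_ok) → (CHARGE, announce)
try target_seen: (AVOID, target_seen) → (AVOID, arm_retract)
try target_lost: (AVOID, target_lost) → (AVOID, lamp_flash)
try grasp_fail: (AVOID, grasp_fail) → (GRASP, announce)  ← matches

grasp_fail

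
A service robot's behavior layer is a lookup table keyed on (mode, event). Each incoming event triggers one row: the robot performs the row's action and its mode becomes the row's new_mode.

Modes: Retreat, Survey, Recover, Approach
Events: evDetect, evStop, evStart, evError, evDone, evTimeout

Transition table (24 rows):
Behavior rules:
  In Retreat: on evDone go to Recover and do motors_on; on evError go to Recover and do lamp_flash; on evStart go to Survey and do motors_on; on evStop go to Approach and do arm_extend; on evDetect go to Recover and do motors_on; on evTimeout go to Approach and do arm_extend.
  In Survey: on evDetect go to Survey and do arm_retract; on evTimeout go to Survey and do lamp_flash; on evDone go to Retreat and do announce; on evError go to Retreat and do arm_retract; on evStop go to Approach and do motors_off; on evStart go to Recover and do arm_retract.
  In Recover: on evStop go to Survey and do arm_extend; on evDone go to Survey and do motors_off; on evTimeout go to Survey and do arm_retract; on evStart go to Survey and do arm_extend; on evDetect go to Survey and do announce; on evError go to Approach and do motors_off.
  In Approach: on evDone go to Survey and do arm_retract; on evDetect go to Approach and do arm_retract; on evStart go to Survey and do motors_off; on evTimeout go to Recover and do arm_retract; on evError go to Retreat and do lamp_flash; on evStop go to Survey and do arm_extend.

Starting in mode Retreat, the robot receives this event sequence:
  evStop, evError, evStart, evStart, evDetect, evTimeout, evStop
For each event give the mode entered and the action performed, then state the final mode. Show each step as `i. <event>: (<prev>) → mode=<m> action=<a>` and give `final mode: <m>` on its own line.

final mode: Approach

1. evStop: (Retreat) → mode=Approach action=arm_extend
2. evError: (Approach) → mode=Retreat action=lamp_flash
3. evStart: (Retreat) → mode=Survey action=motors_on
4. evStart: (Survey) → mode=Recover action=arm_retract
5. evDetect: (Recover) → mode=Survey action=announce
6. evTimeout: (Survey) → mode=Survey action=lamp_flash
7. evStop: (Survey) → mode=Approach action=motors_off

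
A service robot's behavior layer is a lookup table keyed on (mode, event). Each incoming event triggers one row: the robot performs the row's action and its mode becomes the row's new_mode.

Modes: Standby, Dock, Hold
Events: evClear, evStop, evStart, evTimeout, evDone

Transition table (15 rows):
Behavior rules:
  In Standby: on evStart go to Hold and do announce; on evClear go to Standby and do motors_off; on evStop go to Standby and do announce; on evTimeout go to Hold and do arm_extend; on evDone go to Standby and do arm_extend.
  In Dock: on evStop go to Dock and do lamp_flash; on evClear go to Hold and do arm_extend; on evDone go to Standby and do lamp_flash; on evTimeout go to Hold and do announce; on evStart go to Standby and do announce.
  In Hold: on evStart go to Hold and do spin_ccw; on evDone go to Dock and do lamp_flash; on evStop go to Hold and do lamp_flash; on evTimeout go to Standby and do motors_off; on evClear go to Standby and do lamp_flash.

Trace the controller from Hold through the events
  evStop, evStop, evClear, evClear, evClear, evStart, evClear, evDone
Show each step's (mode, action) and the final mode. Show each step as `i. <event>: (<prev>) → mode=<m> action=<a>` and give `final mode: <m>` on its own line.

final mode: Standby

1. evStop: (Hold) → mode=Hold action=lamp_flash
2. evStop: (Hold) → mode=Hold action=lamp_flash
3. evClear: (Hold) → mode=Standby action=lamp_flash
4. evClear: (Standby) → mode=Standby action=motors_off
5. evClear: (Standby) → mode=Standby action=motors_off
6. evStart: (Standby) → mode=Hold action=announce
7. evClear: (Hold) → mode=Standby action=lamp_flash
8. evDone: (Standby) → mode=Standby action=arm_extend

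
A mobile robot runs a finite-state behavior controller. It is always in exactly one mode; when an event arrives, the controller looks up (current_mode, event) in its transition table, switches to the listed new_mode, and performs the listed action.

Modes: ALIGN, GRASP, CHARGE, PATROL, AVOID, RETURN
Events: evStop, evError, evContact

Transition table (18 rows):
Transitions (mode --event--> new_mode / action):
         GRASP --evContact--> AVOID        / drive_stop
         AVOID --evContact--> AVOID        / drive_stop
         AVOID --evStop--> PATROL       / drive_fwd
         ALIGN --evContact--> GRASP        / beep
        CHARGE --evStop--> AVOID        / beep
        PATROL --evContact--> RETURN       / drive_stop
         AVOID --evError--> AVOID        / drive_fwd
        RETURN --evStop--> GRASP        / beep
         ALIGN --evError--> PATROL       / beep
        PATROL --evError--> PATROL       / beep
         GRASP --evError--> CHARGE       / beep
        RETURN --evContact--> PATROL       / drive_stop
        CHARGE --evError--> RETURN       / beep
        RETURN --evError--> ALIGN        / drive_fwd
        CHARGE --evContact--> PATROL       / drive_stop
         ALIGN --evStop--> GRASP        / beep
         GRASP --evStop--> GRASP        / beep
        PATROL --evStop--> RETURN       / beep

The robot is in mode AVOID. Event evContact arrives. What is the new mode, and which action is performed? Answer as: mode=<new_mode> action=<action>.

mode=AVOID action=drive_stop

current mode = AVOID; filter table to that mode:
  (AVOID, evContact) → (AVOID, drive_stop)  ← event matches
  (AVOID, evStop) → (PATROL, drive_fwd)
  (AVOID, evError) → (AVOID, drive_fwd)
event = evContact selects (AVOID, drive_stop)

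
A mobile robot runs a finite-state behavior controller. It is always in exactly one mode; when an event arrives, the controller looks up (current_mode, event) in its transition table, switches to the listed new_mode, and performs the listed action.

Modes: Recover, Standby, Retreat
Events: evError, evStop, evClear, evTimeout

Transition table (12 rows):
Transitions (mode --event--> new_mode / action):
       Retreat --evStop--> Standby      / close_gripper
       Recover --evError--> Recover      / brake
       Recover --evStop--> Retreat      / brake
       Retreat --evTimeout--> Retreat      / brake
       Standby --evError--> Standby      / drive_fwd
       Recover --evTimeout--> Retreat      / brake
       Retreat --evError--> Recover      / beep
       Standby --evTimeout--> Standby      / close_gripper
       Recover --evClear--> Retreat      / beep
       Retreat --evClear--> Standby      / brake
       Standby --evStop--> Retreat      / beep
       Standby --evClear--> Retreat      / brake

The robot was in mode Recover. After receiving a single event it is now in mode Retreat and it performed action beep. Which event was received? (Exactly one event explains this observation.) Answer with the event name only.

evClear

try evError: (Recover, evError) → (Recover, brake)
try evStop: (Recover, evStop) → (Retreat, brake)
try evClear: (Recover, evClear) → (Retreat, beep)  ← matches
try evTimeout: (Recover, evTimeout) → (Retreat, brake)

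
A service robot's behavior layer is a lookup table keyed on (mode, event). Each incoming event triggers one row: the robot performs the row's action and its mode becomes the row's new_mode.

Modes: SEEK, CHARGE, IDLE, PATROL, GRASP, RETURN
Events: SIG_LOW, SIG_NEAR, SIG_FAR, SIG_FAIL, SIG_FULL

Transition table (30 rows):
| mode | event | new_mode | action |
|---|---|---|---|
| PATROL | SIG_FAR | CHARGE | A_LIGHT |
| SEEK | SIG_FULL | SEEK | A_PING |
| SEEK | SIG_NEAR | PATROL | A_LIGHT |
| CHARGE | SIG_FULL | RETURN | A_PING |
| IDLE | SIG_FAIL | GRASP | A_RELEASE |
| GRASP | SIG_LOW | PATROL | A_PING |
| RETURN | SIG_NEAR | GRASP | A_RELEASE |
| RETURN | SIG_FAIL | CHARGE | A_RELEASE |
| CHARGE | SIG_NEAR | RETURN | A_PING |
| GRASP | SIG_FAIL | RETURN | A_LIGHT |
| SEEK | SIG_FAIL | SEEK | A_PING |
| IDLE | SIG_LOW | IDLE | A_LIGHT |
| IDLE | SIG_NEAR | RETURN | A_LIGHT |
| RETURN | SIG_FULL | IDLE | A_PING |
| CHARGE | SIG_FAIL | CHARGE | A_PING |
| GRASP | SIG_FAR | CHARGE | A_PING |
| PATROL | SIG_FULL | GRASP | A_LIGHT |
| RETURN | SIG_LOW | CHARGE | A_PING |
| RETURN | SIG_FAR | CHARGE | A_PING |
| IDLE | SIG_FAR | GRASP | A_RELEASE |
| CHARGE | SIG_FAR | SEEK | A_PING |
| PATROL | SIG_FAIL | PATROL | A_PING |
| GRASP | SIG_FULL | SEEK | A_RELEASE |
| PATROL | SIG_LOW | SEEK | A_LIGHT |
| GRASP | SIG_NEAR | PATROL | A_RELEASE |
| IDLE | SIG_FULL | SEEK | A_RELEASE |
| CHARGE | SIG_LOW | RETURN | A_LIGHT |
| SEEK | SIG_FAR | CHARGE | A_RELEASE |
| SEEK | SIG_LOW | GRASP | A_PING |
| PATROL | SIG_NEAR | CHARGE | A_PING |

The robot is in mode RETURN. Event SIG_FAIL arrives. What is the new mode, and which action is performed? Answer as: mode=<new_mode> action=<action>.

mode=CHARGE action=A_RELEASE

current mode = RETURN; filter table to that mode:
  (RETURN, SIG_NEAR) → (GRASP, A_RELEASE)
  (RETURN, SIG_FAIL) → (CHARGE, A_RELEASE)  ← event matches
  (RETURN, SIG_FULL) → (IDLE, A_PING)
  (RETURN, SIG_LOW) → (CHARGE, A_PING)
  (RETURN, SIG_FAR) → (CHARGE, A_PING)
event = SIG_FAIL selects (CHARGE, A_RELEASE)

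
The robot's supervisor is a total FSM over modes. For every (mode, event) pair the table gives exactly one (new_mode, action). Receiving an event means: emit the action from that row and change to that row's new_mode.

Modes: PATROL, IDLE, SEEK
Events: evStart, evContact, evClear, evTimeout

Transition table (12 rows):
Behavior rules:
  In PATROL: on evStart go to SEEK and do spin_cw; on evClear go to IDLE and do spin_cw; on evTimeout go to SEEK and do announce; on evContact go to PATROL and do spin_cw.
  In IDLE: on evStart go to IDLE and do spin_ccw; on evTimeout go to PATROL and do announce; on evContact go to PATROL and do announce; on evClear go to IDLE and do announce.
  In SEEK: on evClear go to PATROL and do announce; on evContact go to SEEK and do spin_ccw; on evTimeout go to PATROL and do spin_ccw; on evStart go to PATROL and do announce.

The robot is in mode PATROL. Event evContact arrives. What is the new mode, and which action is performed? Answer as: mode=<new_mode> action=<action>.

current mode = PATROL; filter table to that mode:
  (PATROL, evStart) → (SEEK, spin_cw)
  (PATROL, evClear) → (IDLE, spin_cw)
  (PATROL, evTimeout) → (SEEK, announce)
  (PATROL, evContact) → (PATROL, spin_cw)  ← event matches
event = evContact selects (PATROL, spin_cw)

mode=PATROL action=spin_cw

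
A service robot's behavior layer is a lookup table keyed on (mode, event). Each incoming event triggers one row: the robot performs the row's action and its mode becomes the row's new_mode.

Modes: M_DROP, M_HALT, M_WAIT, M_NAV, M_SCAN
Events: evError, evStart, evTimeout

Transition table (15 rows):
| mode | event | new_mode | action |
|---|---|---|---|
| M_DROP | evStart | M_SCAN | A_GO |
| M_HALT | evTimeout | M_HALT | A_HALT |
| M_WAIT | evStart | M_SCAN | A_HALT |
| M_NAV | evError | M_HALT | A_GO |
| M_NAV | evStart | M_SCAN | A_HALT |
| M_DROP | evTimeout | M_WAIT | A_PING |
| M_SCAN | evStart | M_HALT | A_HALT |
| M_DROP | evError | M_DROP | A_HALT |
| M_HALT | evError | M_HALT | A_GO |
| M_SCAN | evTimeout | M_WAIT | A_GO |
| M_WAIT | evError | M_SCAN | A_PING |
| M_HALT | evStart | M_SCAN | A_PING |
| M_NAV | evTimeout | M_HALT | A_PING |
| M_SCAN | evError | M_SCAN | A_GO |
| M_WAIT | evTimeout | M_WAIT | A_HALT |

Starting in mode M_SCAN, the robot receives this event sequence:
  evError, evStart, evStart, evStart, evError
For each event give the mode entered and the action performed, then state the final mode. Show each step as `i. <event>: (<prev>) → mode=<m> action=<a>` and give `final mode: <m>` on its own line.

1. evError: (M_SCAN) → mode=M_SCAN action=A_GO
2. evStart: (M_SCAN) → mode=M_HALT action=A_HALT
3. evStart: (M_HALT) → mode=M_SCAN action=A_PING
4. evStart: (M_SCAN) → mode=M_HALT action=A_HALT
5. evError: (M_HALT) → mode=M_HALT action=A_GO

final mode: M_HALT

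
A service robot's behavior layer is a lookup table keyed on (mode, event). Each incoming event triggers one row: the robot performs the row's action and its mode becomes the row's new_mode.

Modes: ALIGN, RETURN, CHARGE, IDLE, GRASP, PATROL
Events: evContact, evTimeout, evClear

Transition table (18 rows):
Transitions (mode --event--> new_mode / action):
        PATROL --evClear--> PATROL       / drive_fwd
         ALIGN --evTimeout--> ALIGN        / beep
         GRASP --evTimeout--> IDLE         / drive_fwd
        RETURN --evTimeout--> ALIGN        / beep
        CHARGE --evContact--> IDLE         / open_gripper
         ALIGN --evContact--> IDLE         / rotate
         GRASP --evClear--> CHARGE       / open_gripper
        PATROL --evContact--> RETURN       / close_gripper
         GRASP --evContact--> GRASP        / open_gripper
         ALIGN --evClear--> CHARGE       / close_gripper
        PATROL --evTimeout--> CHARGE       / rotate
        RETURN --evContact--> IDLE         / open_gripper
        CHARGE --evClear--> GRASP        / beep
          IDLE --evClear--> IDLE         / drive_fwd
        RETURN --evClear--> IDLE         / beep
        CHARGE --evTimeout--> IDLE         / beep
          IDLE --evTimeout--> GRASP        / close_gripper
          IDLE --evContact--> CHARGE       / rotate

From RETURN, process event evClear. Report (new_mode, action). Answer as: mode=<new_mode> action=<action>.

mode=IDLE action=beep

current mode = RETURN; filter table to that mode:
  (RETURN, evTimeout) → (ALIGN, beep)
  (RETURN, evContact) → (IDLE, open_gripper)
  (RETURN, evClear) → (IDLE, beep)  ← event matches
event = evClear selects (IDLE, beep)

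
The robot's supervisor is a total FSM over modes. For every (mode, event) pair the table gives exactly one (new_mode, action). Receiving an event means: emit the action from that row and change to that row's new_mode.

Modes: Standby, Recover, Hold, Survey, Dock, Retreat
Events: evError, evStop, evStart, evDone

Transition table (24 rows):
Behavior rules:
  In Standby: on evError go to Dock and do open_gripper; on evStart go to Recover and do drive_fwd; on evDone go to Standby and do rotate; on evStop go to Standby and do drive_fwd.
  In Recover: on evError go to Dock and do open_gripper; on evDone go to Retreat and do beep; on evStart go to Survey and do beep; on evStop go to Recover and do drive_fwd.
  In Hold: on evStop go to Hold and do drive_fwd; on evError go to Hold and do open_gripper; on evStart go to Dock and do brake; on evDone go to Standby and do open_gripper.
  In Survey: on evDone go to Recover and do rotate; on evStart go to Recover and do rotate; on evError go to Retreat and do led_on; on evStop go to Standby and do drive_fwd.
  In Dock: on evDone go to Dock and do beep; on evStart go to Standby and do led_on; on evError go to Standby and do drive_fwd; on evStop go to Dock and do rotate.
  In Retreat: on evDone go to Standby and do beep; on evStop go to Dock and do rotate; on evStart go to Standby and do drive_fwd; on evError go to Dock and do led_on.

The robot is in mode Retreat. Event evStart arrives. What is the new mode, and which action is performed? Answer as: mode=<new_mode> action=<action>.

current mode = Retreat; filter table to that mode:
  (Retreat, evDone) → (Standby, beep)
  (Retreat, evStop) → (Dock, rotate)
  (Retreat, evStart) → (Standby, drive_fwd)  ← event matches
  (Retreat, evError) → (Dock, led_on)
event = evStart selects (Standby, drive_fwd)

mode=Standby action=drive_fwd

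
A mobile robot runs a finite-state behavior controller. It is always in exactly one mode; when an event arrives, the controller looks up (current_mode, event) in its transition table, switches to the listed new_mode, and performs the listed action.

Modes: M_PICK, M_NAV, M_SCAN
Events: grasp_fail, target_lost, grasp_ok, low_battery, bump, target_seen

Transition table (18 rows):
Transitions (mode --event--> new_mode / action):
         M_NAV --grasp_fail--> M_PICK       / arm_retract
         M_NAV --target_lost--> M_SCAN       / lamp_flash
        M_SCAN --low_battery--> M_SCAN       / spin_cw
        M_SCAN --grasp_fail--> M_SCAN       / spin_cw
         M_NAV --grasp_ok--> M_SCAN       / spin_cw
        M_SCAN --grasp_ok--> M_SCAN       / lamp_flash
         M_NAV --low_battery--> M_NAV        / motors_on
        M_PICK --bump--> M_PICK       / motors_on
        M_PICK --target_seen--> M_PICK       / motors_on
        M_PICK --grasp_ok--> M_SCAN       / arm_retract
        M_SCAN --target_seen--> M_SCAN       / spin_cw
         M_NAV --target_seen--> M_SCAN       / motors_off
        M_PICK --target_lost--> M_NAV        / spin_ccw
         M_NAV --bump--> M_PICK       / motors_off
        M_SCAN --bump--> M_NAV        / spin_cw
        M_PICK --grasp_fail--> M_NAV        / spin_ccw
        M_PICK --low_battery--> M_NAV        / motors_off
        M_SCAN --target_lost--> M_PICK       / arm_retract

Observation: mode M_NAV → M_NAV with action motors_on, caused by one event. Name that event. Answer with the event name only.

try grasp_fail: (M_NAV, grasp_fail) → (M_PICK, arm_retract)
try target_lost: (M_NAV, target_lost) → (M_SCAN, lamp_flash)
try grasp_ok: (M_NAV, grasp_ok) → (M_SCAN, spin_cw)
try low_battery: (M_NAV, low_battery) → (M_NAV, motors_on)  ← matches
try bump: (M_NAV, bump) → (M_PICK, motors_off)
try target_seen: (M_NAV, target_seen) → (M_SCAN, motors_off)

low_battery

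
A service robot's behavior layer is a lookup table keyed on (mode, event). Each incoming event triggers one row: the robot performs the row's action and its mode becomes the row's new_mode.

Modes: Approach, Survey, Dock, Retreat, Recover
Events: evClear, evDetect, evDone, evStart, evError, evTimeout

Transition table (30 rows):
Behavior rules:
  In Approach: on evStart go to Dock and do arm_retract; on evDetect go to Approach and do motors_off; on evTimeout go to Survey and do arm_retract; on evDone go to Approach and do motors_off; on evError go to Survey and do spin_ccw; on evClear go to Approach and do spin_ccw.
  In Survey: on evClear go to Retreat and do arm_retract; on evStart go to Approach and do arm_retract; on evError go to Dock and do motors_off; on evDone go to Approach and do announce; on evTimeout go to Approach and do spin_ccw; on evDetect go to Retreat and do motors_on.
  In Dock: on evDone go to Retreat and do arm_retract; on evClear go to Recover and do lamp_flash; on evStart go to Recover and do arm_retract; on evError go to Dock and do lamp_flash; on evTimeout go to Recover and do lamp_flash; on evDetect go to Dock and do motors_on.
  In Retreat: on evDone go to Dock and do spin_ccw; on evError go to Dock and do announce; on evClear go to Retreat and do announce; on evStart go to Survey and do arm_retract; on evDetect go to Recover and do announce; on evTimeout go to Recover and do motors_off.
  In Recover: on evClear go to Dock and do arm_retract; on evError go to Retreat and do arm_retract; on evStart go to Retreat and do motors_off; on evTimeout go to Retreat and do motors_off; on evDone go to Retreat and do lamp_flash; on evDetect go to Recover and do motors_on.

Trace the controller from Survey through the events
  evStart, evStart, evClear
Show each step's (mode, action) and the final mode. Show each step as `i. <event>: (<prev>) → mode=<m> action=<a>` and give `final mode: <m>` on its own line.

final mode: Recover

1. evStart: (Survey) → mode=Approach action=arm_retract
2. evStart: (Approach) → mode=Dock action=arm_retract
3. evClear: (Dock) → mode=Recover action=lamp_flash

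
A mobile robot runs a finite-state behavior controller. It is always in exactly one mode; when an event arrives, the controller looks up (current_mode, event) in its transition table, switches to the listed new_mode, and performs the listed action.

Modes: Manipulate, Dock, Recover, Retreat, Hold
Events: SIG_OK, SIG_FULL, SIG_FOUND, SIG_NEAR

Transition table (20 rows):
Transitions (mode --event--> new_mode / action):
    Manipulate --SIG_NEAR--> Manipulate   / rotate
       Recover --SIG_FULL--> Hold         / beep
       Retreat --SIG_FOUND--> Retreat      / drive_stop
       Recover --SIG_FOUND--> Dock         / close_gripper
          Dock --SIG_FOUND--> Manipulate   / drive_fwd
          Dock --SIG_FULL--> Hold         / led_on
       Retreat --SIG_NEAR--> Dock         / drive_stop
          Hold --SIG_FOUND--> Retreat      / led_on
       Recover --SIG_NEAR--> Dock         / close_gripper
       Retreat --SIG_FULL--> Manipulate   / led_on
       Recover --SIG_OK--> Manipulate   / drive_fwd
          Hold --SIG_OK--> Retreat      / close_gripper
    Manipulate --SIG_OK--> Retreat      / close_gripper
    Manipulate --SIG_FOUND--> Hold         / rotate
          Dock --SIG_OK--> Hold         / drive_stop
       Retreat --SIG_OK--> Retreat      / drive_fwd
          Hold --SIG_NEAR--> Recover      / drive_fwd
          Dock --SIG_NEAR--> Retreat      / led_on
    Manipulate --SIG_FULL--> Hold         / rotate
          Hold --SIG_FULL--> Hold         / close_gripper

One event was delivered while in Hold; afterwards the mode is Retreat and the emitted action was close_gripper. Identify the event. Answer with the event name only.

try SIG_OK: (Hold, SIG_OK) → (Retreat, close_gripper)  ← matches
try SIG_FULL: (Hold, SIG_FULL) → (Hold, close_gripper)
try SIG_FOUND: (Hold, SIG_FOUND) → (Retreat, led_on)
try SIG_NEAR: (Hold, SIG_NEAR) → (Recover, drive_fwd)

SIG_OK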